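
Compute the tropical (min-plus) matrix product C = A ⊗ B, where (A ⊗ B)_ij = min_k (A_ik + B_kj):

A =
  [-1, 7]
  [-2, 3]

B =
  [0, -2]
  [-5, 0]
A ⊗ B =
  [-1, -3]
  [-2, -4]

Apply the min-plus product entry-by-entry:
  C[0][0] = min over k of (A[0][0] + B[0][0] = -1 + 0 = -1, A[0][1] + B[1][0] = 7 + -5 = 2) = -1 (attained at k = 0)
  C[0][1] = min over k of (A[0][0] + B[0][1] = -1 + -2 = -3, A[0][1] + B[1][1] = 7 + 0 = 7) = -3 (attained at k = 0)
  C[1][0] = min over k of (A[1][0] + B[0][0] = -2 + 0 = -2, A[1][1] + B[1][0] = 3 + -5 = -2) = -2 (attained at k = 0)
  C[1][1] = min over k of (A[1][0] + B[0][1] = -2 + -2 = -4, A[1][1] + B[1][1] = 3 + 0 = 3) = -4 (attained at k = 0)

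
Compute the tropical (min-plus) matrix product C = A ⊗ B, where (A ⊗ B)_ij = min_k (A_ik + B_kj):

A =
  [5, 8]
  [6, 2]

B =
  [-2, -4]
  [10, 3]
A ⊗ B =
  [3, 1]
  [4, 2]

Apply the min-plus product entry-by-entry:
  C[0][0] = min over k of (A[0][0] + B[0][0] = 5 + -2 = 3, A[0][1] + B[1][0] = 8 + 10 = 18) = 3 (attained at k = 0)
  C[0][1] = min over k of (A[0][0] + B[0][1] = 5 + -4 = 1, A[0][1] + B[1][1] = 8 + 3 = 11) = 1 (attained at k = 0)
  C[1][0] = min over k of (A[1][0] + B[0][0] = 6 + -2 = 4, A[1][1] + B[1][0] = 2 + 10 = 12) = 4 (attained at k = 0)
  C[1][1] = min over k of (A[1][0] + B[0][1] = 6 + -4 = 2, A[1][1] + B[1][1] = 2 + 3 = 5) = 2 (attained at k = 0)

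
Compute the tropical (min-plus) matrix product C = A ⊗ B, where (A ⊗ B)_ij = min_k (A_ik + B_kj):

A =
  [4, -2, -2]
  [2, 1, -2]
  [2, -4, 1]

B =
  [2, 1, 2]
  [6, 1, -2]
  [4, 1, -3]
A ⊗ B =
  [2, -1, -5]
  [2, -1, -5]
  [2, -3, -6]

Apply the min-plus product entry-by-entry:
  C[0][0] = min over k of (A[0][0] + B[0][0] = 4 + 2 = 6, A[0][1] + B[1][0] = -2 + 6 = 4, A[0][2] + B[2][0] = -2 + 4 = 2) = 2 (attained at k = 2)
  C[0][1] = min over k of (A[0][0] + B[0][1] = 4 + 1 = 5, A[0][1] + B[1][1] = -2 + 1 = -1, A[0][2] + B[2][1] = -2 + 1 = -1) = -1 (attained at k = 1)
  C[0][2] = min over k of (A[0][0] + B[0][2] = 4 + 2 = 6, A[0][1] + B[1][2] = -2 + -2 = -4, A[0][2] + B[2][2] = -2 + -3 = -5) = -5 (attained at k = 2)
  C[1][0] = min over k of (A[1][0] + B[0][0] = 2 + 2 = 4, A[1][1] + B[1][0] = 1 + 6 = 7, A[1][2] + B[2][0] = -2 + 4 = 2) = 2 (attained at k = 2)
  C[1][1] = min over k of (A[1][0] + B[0][1] = 2 + 1 = 3, A[1][1] + B[1][1] = 1 + 1 = 2, A[1][2] + B[2][1] = -2 + 1 = -1) = -1 (attained at k = 2)
  C[1][2] = min over k of (A[1][0] + B[0][2] = 2 + 2 = 4, A[1][1] + B[1][2] = 1 + -2 = -1, A[1][2] + B[2][2] = -2 + -3 = -5) = -5 (attained at k = 2)
  C[2][0] = min over k of (A[2][0] + B[0][0] = 2 + 2 = 4, A[2][1] + B[1][0] = -4 + 6 = 2, A[2][2] + B[2][0] = 1 + 4 = 5) = 2 (attained at k = 1)
  C[2][1] = min over k of (A[2][0] + B[0][1] = 2 + 1 = 3, A[2][1] + B[1][1] = -4 + 1 = -3, A[2][2] + B[2][1] = 1 + 1 = 2) = -3 (attained at k = 1)
  C[2][2] = min over k of (A[2][0] + B[0][2] = 2 + 2 = 4, A[2][1] + B[1][2] = -4 + -2 = -6, A[2][2] + B[2][2] = 1 + -3 = -2) = -6 (attained at k = 1)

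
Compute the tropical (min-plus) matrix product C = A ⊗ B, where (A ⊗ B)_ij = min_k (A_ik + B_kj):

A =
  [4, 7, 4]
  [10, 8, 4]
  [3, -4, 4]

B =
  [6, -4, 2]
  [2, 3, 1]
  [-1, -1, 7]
A ⊗ B =
  [3, 0, 6]
  [3, 3, 9]
  [-2, -1, -3]

Apply the min-plus product entry-by-entry:
  C[0][0] = min over k of (A[0][0] + B[0][0] = 4 + 6 = 10, A[0][1] + B[1][0] = 7 + 2 = 9, A[0][2] + B[2][0] = 4 + -1 = 3) = 3 (attained at k = 2)
  C[0][1] = min over k of (A[0][0] + B[0][1] = 4 + -4 = 0, A[0][1] + B[1][1] = 7 + 3 = 10, A[0][2] + B[2][1] = 4 + -1 = 3) = 0 (attained at k = 0)
  C[0][2] = min over k of (A[0][0] + B[0][2] = 4 + 2 = 6, A[0][1] + B[1][2] = 7 + 1 = 8, A[0][2] + B[2][2] = 4 + 7 = 11) = 6 (attained at k = 0)
  C[1][0] = min over k of (A[1][0] + B[0][0] = 10 + 6 = 16, A[1][1] + B[1][0] = 8 + 2 = 10, A[1][2] + B[2][0] = 4 + -1 = 3) = 3 (attained at k = 2)
  C[1][1] = min over k of (A[1][0] + B[0][1] = 10 + -4 = 6, A[1][1] + B[1][1] = 8 + 3 = 11, A[1][2] + B[2][1] = 4 + -1 = 3) = 3 (attained at k = 2)
  C[1][2] = min over k of (A[1][0] + B[0][2] = 10 + 2 = 12, A[1][1] + B[1][2] = 8 + 1 = 9, A[1][2] + B[2][2] = 4 + 7 = 11) = 9 (attained at k = 1)
  C[2][0] = min over k of (A[2][0] + B[0][0] = 3 + 6 = 9, A[2][1] + B[1][0] = -4 + 2 = -2, A[2][2] + B[2][0] = 4 + -1 = 3) = -2 (attained at k = 1)
  C[2][1] = min over k of (A[2][0] + B[0][1] = 3 + -4 = -1, A[2][1] + B[1][1] = -4 + 3 = -1, A[2][2] + B[2][1] = 4 + -1 = 3) = -1 (attained at k = 0)
  C[2][2] = min over k of (A[2][0] + B[0][2] = 3 + 2 = 5, A[2][1] + B[1][2] = -4 + 1 = -3, A[2][2] + B[2][2] = 4 + 7 = 11) = -3 (attained at k = 1)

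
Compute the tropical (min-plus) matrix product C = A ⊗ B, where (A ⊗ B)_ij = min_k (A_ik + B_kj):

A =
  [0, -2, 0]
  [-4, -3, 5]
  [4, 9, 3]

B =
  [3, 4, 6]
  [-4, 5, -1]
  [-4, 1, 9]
A ⊗ B =
  [-6, 1, -3]
  [-7, 0, -4]
  [-1, 4, 8]

Apply the min-plus product entry-by-entry:
  C[0][0] = min over k of (A[0][0] + B[0][0] = 0 + 3 = 3, A[0][1] + B[1][0] = -2 + -4 = -6, A[0][2] + B[2][0] = 0 + -4 = -4) = -6 (attained at k = 1)
  C[0][1] = min over k of (A[0][0] + B[0][1] = 0 + 4 = 4, A[0][1] + B[1][1] = -2 + 5 = 3, A[0][2] + B[2][1] = 0 + 1 = 1) = 1 (attained at k = 2)
  C[0][2] = min over k of (A[0][0] + B[0][2] = 0 + 6 = 6, A[0][1] + B[1][2] = -2 + -1 = -3, A[0][2] + B[2][2] = 0 + 9 = 9) = -3 (attained at k = 1)
  C[1][0] = min over k of (A[1][0] + B[0][0] = -4 + 3 = -1, A[1][1] + B[1][0] = -3 + -4 = -7, A[1][2] + B[2][0] = 5 + -4 = 1) = -7 (attained at k = 1)
  C[1][1] = min over k of (A[1][0] + B[0][1] = -4 + 4 = 0, A[1][1] + B[1][1] = -3 + 5 = 2, A[1][2] + B[2][1] = 5 + 1 = 6) = 0 (attained at k = 0)
  C[1][2] = min over k of (A[1][0] + B[0][2] = -4 + 6 = 2, A[1][1] + B[1][2] = -3 + -1 = -4, A[1][2] + B[2][2] = 5 + 9 = 14) = -4 (attained at k = 1)
  C[2][0] = min over k of (A[2][0] + B[0][0] = 4 + 3 = 7, A[2][1] + B[1][0] = 9 + -4 = 5, A[2][2] + B[2][0] = 3 + -4 = -1) = -1 (attained at k = 2)
  C[2][1] = min over k of (A[2][0] + B[0][1] = 4 + 4 = 8, A[2][1] + B[1][1] = 9 + 5 = 14, A[2][2] + B[2][1] = 3 + 1 = 4) = 4 (attained at k = 2)
  C[2][2] = min over k of (A[2][0] + B[0][2] = 4 + 6 = 10, A[2][1] + B[1][2] = 9 + -1 = 8, A[2][2] + B[2][2] = 3 + 9 = 12) = 8 (attained at k = 1)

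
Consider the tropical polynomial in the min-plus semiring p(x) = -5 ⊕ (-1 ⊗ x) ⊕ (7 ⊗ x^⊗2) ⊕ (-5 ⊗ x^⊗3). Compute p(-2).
p(-2) = -11

A tropical monomial a ⊗ x^⊗i evaluates to a + i · x. Evaluating each term at x = -2:
  Term 0 contributes -5 + 0 · -2 = -5
  Term 1 contributes -1 + 1 · -2 = -3
  Term 2 contributes 7 + 2 · -2 = 3
  Term 3 contributes -5 + 3 · -2 = -11
p(-2) = ⊕ of these = min[-5, -3, 3, -11] = -11.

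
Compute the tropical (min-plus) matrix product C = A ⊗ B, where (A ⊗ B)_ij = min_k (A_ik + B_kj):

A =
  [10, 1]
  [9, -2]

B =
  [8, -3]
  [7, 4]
A ⊗ B =
  [8, 5]
  [5, 2]

Apply the min-plus product entry-by-entry:
  C[0][0] = min over k of (A[0][0] + B[0][0] = 10 + 8 = 18, A[0][1] + B[1][0] = 1 + 7 = 8) = 8 (attained at k = 1)
  C[0][1] = min over k of (A[0][0] + B[0][1] = 10 + -3 = 7, A[0][1] + B[1][1] = 1 + 4 = 5) = 5 (attained at k = 1)
  C[1][0] = min over k of (A[1][0] + B[0][0] = 9 + 8 = 17, A[1][1] + B[1][0] = -2 + 7 = 5) = 5 (attained at k = 1)
  C[1][1] = min over k of (A[1][0] + B[0][1] = 9 + -3 = 6, A[1][1] + B[1][1] = -2 + 4 = 2) = 2 (attained at k = 1)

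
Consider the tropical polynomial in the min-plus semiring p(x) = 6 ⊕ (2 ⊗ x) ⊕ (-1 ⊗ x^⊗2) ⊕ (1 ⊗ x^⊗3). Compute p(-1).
p(-1) = -3

A tropical monomial a ⊗ x^⊗i evaluates to a + i · x. Evaluating each term at x = -1:
  Term 0 contributes 6 + 0 · -1 = 6
  Term 1 contributes 2 + 1 · -1 = 1
  Term 2 contributes -1 + 2 · -1 = -3
  Term 3 contributes 1 + 3 · -1 = -2
p(-1) = ⊕ of these = min[6, 1, -3, -2] = -3.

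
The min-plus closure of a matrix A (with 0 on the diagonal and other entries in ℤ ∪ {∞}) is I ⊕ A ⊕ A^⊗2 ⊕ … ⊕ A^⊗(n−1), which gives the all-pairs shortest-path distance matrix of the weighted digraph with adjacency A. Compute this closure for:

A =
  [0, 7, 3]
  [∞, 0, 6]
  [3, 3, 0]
Closure =
  [0, 6, 3]
  [9, 0, 6]
  [3, 3, 0]

This is the Floyd-Warshall all-pairs shortest-path computation. For each intermediate vertex k = 0, 1, …, 2, update dist[i][j] ← min(dist[i][j], dist[i][k] + dist[k][j]). The final matrix gives, for each (i, j), the minimum total weight of any directed path from i to j (possibly empty when i = j).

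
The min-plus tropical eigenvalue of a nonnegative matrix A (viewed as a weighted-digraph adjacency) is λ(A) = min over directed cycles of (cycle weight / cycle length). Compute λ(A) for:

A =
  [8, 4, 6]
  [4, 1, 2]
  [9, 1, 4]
λ(A) = 1

Enumerate directed cycles and compute their means (weight / length). Sample:
  cycle 0 → 0: weight = 8, length = 1, mean = 8/1 ≈ 8.000
  cycle 1 → 1: weight = 1, length = 1, mean = 1/1 ≈ 1.000
  cycle 2 → 2: weight = 4, length = 1, mean = 4/1 ≈ 4.000
  cycle 0 → 1 → 0: weight = 8, length = 2, mean = 8/2 ≈ 4.000
  cycle 0 → 2 → 0: weight = 15, length = 2, mean = 15/2 ≈ 7.500
  cycle 1 → 0 → 1: weight = 8, length = 2, mean = 8/2 ≈ 4.000
Minimum mean = 1.000, attained e.g. along the cycle 1 → 1 with weight 1 and length 1. So λ(A) = 1/1 = 1.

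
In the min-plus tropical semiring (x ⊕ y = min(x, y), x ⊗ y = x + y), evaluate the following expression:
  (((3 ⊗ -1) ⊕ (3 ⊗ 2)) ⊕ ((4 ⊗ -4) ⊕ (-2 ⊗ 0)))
(((3 ⊗ -1) ⊕ (3 ⊗ 2)) ⊕ ((4 ⊗ -4) ⊕ (-2 ⊗ 0))) = -2

Expand innermost to outermost. Recall ⊕ takes the minimum of its arguments and ⊗ takes their sum. Working out the expression (((3 ⊗ -1) ⊕ (3 ⊗ 2)) ⊕ ((4 ⊗ -4) ⊕ (-2 ⊗ 0))) gives -2.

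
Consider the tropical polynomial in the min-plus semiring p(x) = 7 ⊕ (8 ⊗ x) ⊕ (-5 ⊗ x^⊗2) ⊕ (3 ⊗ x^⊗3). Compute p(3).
p(3) = 1

A tropical monomial a ⊗ x^⊗i evaluates to a + i · x. Evaluating each term at x = 3:
  Term 0 contributes 7 + 0 · 3 = 7
  Term 1 contributes 8 + 1 · 3 = 11
  Term 2 contributes -5 + 2 · 3 = 1
  Term 3 contributes 3 + 3 · 3 = 12
p(3) = ⊕ of these = min[7, 11, 1, 12] = 1.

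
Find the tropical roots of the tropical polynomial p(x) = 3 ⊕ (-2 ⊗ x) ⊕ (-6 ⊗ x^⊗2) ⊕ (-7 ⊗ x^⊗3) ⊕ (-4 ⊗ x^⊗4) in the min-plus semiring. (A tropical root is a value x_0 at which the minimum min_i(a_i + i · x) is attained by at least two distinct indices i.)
Roots: {-3, 1, 4, 5}

Each tropical root is a break point of the lower envelope of the lines y = a_i + i · x (there are 5 lines, with slopes 0, 1, ..., 4). Only the lines that attain the minimum somewhere contribute to roots; other lines are dominated. Here the surviving (envelope) indices are i = 4, i = 3, i = 2, i = 1, i = 0.
Intersections between consecutive envelope lines give the roots: for adjacent envelope indices i < j the intersection is x = (a_i − a_j) / (j − i). Reading off the sorted break points: {-3, 1, 4, 5}.
Verification: at each break x_0, at least two indices attain the minimum of min_i(a_i + i · x_0).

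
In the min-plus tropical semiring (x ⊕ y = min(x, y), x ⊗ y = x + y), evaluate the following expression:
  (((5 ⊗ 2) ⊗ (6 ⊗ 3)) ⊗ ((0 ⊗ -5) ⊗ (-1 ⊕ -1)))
(((5 ⊗ 2) ⊗ (6 ⊗ 3)) ⊗ ((0 ⊗ -5) ⊗ (-1 ⊕ -1))) = 10

Expand innermost to outermost. Recall ⊕ takes the minimum of its arguments and ⊗ takes their sum. Working out the expression (((5 ⊗ 2) ⊗ (6 ⊗ 3)) ⊗ ((0 ⊗ -5) ⊗ (-1 ⊕ -1))) gives 10.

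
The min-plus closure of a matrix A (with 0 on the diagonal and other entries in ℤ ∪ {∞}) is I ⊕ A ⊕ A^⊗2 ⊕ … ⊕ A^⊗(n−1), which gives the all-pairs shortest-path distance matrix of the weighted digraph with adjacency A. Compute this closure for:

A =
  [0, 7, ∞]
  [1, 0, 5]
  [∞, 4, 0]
Closure =
  [0, 7, 12]
  [1, 0, 5]
  [5, 4, 0]

This is the Floyd-Warshall all-pairs shortest-path computation. For each intermediate vertex k = 0, 1, …, 2, update dist[i][j] ← min(dist[i][j], dist[i][k] + dist[k][j]). The final matrix gives, for each (i, j), the minimum total weight of any directed path from i to j (possibly empty when i = j).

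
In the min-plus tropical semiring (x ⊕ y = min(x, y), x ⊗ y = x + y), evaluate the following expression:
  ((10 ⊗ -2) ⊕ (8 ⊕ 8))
((10 ⊗ -2) ⊕ (8 ⊕ 8)) = 8

Expand innermost to outermost. Recall ⊕ takes the minimum of its arguments and ⊗ takes their sum. Working out the expression ((10 ⊗ -2) ⊕ (8 ⊕ 8)) gives 8.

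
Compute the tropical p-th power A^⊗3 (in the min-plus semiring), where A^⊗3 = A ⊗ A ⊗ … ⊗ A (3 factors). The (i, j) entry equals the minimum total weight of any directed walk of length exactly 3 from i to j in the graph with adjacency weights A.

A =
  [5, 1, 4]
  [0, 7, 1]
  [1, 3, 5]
A^⊗3 =
  [3, 2, 5]
  [1, 3, 2]
  [2, 4, 3]

Each entry (A^⊗3)_ij equals the minimum over all length-3 walks i = v_0 → v_1 → … → v_3 = j of Σ_t A[v_t][v_{t+1}]. For example, for (i, j) = (0, 2) we minimise over 9 possible intermediate vertex sequences; the minimum is 5, attained along the walk 0 → 1 → 0 → 2.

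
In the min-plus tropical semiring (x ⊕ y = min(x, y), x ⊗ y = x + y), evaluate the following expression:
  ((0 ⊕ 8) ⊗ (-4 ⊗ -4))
((0 ⊕ 8) ⊗ (-4 ⊗ -4)) = -8

Expand innermost to outermost. Recall ⊕ takes the minimum of its arguments and ⊗ takes their sum. Working out the expression ((0 ⊕ 8) ⊗ (-4 ⊗ -4)) gives -8.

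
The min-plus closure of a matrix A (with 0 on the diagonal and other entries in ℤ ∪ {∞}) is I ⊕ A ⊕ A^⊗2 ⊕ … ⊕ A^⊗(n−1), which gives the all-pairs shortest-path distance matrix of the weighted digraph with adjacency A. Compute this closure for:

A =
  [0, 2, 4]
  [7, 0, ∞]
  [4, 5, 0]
Closure =
  [0, 2, 4]
  [7, 0, 11]
  [4, 5, 0]

This is the Floyd-Warshall all-pairs shortest-path computation. For each intermediate vertex k = 0, 1, …, 2, update dist[i][j] ← min(dist[i][j], dist[i][k] + dist[k][j]). The final matrix gives, for each (i, j), the minimum total weight of any directed path from i to j (possibly empty when i = j).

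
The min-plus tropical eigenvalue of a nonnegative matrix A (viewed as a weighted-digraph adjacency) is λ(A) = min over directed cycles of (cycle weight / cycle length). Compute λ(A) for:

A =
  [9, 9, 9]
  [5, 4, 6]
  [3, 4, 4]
λ(A) = 4

Enumerate directed cycles and compute their means (weight / length). Sample:
  cycle 0 → 0: weight = 9, length = 1, mean = 9/1 ≈ 9.000
  cycle 1 → 1: weight = 4, length = 1, mean = 4/1 ≈ 4.000
  cycle 2 → 2: weight = 4, length = 1, mean = 4/1 ≈ 4.000
  cycle 0 → 1 → 0: weight = 14, length = 2, mean = 14/2 ≈ 7.000
  cycle 0 → 2 → 0: weight = 12, length = 2, mean = 12/2 ≈ 6.000
  cycle 1 → 0 → 1: weight = 14, length = 2, mean = 14/2 ≈ 7.000
Minimum mean = 4.000, attained e.g. along the cycle 1 → 1 with weight 4 and length 1. So λ(A) = 4/1 = 4.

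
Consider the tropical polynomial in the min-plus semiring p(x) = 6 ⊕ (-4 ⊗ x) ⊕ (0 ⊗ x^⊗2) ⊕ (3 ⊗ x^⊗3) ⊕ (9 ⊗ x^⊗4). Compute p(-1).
p(-1) = -5

A tropical monomial a ⊗ x^⊗i evaluates to a + i · x. Evaluating each term at x = -1:
  Term 0 contributes 6 + 0 · -1 = 6
  Term 1 contributes -4 + 1 · -1 = -5
  Term 2 contributes 0 + 2 · -1 = -2
  Term 3 contributes 3 + 3 · -1 = 0
  Term 4 contributes 9 + 4 · -1 = 5
p(-1) = ⊕ of these = min[6, -5, -2, 0, 5] = -5.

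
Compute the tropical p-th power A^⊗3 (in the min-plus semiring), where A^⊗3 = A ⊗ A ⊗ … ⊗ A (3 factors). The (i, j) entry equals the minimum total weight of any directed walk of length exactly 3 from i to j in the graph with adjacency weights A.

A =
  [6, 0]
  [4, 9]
A^⊗3 =
  [10, 4]
  [8, 10]

Each entry (A^⊗3)_ij equals the minimum over all length-3 walks i = v_0 → v_1 → … → v_3 = j of Σ_t A[v_t][v_{t+1}]. For example, for (i, j) = (0, 1) we minimise over 4 possible intermediate vertex sequences; the minimum is 4, attained along the walk 0 → 1 → 0 → 1.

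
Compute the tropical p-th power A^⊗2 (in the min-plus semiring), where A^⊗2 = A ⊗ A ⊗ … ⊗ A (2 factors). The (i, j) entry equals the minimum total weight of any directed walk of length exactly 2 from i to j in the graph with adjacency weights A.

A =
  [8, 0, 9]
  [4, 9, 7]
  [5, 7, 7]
A^⊗2 =
  [4, 8, 7]
  [12, 4, 13]
  [11, 5, 14]

Each entry (A^⊗2)_ij equals the minimum over all length-2 walks i = v_0 → v_1 → … → v_2 = j of Σ_t A[v_t][v_{t+1}]. For example, for (i, j) = (0, 2) we minimise over 3 possible intermediate vertex sequences; the minimum is 7, attained along the walk 0 → 1 → 2.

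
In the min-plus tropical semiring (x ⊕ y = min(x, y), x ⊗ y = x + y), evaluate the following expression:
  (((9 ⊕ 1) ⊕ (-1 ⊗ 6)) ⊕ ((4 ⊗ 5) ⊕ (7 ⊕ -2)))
(((9 ⊕ 1) ⊕ (-1 ⊗ 6)) ⊕ ((4 ⊗ 5) ⊕ (7 ⊕ -2))) = -2

Expand innermost to outermost. Recall ⊕ takes the minimum of its arguments and ⊗ takes their sum. Working out the expression (((9 ⊕ 1) ⊕ (-1 ⊗ 6)) ⊕ ((4 ⊗ 5) ⊕ (7 ⊕ -2))) gives -2.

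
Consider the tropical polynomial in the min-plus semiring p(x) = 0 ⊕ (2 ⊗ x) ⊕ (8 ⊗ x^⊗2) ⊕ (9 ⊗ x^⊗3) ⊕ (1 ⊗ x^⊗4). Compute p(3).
p(3) = 0

A tropical monomial a ⊗ x^⊗i evaluates to a + i · x. Evaluating each term at x = 3:
  Term 0 contributes 0 + 0 · 3 = 0
  Term 1 contributes 2 + 1 · 3 = 5
  Term 2 contributes 8 + 2 · 3 = 14
  Term 3 contributes 9 + 3 · 3 = 18
  Term 4 contributes 1 + 4 · 3 = 13
p(3) = ⊕ of these = min[0, 5, 14, 18, 13] = 0.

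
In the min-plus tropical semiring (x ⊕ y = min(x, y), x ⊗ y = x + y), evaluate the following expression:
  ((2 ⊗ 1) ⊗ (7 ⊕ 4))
((2 ⊗ 1) ⊗ (7 ⊕ 4)) = 7

Expand innermost to outermost. Recall ⊕ takes the minimum of its arguments and ⊗ takes their sum. Working out the expression ((2 ⊗ 1) ⊗ (7 ⊕ 4)) gives 7.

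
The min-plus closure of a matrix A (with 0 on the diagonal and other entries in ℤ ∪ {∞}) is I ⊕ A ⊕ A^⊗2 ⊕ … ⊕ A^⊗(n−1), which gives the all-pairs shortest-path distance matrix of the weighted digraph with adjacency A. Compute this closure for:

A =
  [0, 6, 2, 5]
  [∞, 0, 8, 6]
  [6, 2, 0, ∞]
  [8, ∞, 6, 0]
Closure =
  [0, 4, 2, 5]
  [14, 0, 8, 6]
  [6, 2, 0, 8]
  [8, 8, 6, 0]

This is the Floyd-Warshall all-pairs shortest-path computation. For each intermediate vertex k = 0, 1, …, 3, update dist[i][j] ← min(dist[i][j], dist[i][k] + dist[k][j]). The final matrix gives, for each (i, j), the minimum total weight of any directed path from i to j (possibly empty when i = j).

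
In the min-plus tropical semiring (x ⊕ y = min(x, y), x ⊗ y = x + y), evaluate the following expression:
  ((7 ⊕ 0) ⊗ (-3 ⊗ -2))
((7 ⊕ 0) ⊗ (-3 ⊗ -2)) = -5

Expand innermost to outermost. Recall ⊕ takes the minimum of its arguments and ⊗ takes their sum. Working out the expression ((7 ⊕ 0) ⊗ (-3 ⊗ -2)) gives -5.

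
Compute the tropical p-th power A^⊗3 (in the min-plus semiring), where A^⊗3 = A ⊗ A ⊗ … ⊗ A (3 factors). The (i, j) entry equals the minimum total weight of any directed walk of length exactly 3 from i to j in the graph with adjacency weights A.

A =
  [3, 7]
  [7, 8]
A^⊗3 =
  [9, 13]
  [13, 17]

Each entry (A^⊗3)_ij equals the minimum over all length-3 walks i = v_0 → v_1 → … → v_3 = j of Σ_t A[v_t][v_{t+1}]. For example, for (i, j) = (0, 1) we minimise over 4 possible intermediate vertex sequences; the minimum is 13, attained along the walk 0 → 0 → 0 → 1.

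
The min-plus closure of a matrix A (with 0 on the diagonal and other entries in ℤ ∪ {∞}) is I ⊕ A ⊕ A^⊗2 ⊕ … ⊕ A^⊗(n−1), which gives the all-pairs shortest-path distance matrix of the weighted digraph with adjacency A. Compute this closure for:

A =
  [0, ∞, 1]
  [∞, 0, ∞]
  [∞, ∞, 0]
Closure =
  [0, ∞, 1]
  [∞, 0, ∞]
  [∞, ∞, 0]

This is the Floyd-Warshall all-pairs shortest-path computation. For each intermediate vertex k = 0, 1, …, 2, update dist[i][j] ← min(dist[i][j], dist[i][k] + dist[k][j]). The final matrix gives, for each (i, j), the minimum total weight of any directed path from i to j (possibly empty when i = j).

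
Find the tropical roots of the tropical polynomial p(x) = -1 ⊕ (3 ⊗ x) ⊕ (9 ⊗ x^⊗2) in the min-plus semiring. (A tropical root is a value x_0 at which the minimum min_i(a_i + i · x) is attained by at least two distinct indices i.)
Roots: {-6, -4}

Each tropical root is a break point of the lower envelope of the lines y = a_i + i · x (there are 3 lines, with slopes 0, 1, ..., 2). Only the lines that attain the minimum somewhere contribute to roots; other lines are dominated. Here the surviving (envelope) indices are i = 2, i = 1, i = 0.
Intersections between consecutive envelope lines give the roots: for adjacent envelope indices i < j the intersection is x = (a_i − a_j) / (j − i). Reading off the sorted break points: {-6, -4}.
Verification: at each break x_0, at least two indices attain the minimum of min_i(a_i + i · x_0).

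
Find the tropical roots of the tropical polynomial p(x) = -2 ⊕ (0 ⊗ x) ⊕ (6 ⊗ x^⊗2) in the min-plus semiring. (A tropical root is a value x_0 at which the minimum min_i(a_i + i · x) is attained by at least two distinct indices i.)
Roots: {-6, -2}

Each tropical root is a break point of the lower envelope of the lines y = a_i + i · x (there are 3 lines, with slopes 0, 1, ..., 2). Only the lines that attain the minimum somewhere contribute to roots; other lines are dominated. Here the surviving (envelope) indices are i = 2, i = 1, i = 0.
Intersections between consecutive envelope lines give the roots: for adjacent envelope indices i < j the intersection is x = (a_i − a_j) / (j − i). Reading off the sorted break points: {-6, -2}.
Verification: at each break x_0, at least two indices attain the minimum of min_i(a_i + i · x_0).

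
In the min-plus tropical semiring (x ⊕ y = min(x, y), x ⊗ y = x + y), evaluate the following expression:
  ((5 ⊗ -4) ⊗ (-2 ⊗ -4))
((5 ⊗ -4) ⊗ (-2 ⊗ -4)) = -5

Expand innermost to outermost. Recall ⊕ takes the minimum of its arguments and ⊗ takes their sum. Working out the expression ((5 ⊗ -4) ⊗ (-2 ⊗ -4)) gives -5.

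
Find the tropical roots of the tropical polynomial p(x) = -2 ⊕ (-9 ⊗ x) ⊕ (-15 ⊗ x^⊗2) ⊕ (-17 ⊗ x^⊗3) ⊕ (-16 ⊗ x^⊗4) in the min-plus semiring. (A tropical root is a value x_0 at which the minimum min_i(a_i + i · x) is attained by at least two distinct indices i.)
Roots: {-1, 2, 6, 7}

Each tropical root is a break point of the lower envelope of the lines y = a_i + i · x (there are 5 lines, with slopes 0, 1, ..., 4). Only the lines that attain the minimum somewhere contribute to roots; other lines are dominated. Here the surviving (envelope) indices are i = 4, i = 3, i = 2, i = 1, i = 0.
Intersections between consecutive envelope lines give the roots: for adjacent envelope indices i < j the intersection is x = (a_i − a_j) / (j − i). Reading off the sorted break points: {-1, 2, 6, 7}.
Verification: at each break x_0, at least two indices attain the minimum of min_i(a_i + i · x_0).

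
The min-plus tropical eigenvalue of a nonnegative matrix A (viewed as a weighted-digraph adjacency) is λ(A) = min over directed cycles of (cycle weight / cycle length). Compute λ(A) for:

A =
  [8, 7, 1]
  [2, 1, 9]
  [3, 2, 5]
λ(A) = 1

Enumerate directed cycles and compute their means (weight / length). Sample:
  cycle 0 → 0: weight = 8, length = 1, mean = 8/1 ≈ 8.000
  cycle 1 → 1: weight = 1, length = 1, mean = 1/1 ≈ 1.000
  cycle 2 → 2: weight = 5, length = 1, mean = 5/1 ≈ 5.000
  cycle 0 → 1 → 0: weight = 9, length = 2, mean = 9/2 ≈ 4.500
  cycle 0 → 2 → 0: weight = 4, length = 2, mean = 4/2 ≈ 2.000
  cycle 1 → 0 → 1: weight = 9, length = 2, mean = 9/2 ≈ 4.500
Minimum mean = 1.000, attained e.g. along the cycle 1 → 1 with weight 1 and length 1. So λ(A) = 1/1 = 1.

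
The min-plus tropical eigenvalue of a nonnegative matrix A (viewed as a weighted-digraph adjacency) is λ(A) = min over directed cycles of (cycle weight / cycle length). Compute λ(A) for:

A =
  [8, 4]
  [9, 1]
λ(A) = 1

Enumerate directed cycles and compute their means (weight / length). Sample:
  cycle 0 → 0: weight = 8, length = 1, mean = 8/1 ≈ 8.000
  cycle 1 → 1: weight = 1, length = 1, mean = 1/1 ≈ 1.000
  cycle 0 → 1 → 0: weight = 13, length = 2, mean = 13/2 ≈ 6.500
  cycle 1 → 0 → 1: weight = 13, length = 2, mean = 13/2 ≈ 6.500
Minimum mean = 1.000, attained e.g. along the cycle 1 → 1 with weight 1 and length 1. So λ(A) = 1/1 = 1.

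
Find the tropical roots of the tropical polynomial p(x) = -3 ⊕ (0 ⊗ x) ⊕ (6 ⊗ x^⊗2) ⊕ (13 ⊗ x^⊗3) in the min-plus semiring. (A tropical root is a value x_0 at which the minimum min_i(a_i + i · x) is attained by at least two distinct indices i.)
Roots: {-7, -6, -3}

Each tropical root is a break point of the lower envelope of the lines y = a_i + i · x (there are 4 lines, with slopes 0, 1, ..., 3). Only the lines that attain the minimum somewhere contribute to roots; other lines are dominated. Here the surviving (envelope) indices are i = 3, i = 2, i = 1, i = 0.
Intersections between consecutive envelope lines give the roots: for adjacent envelope indices i < j the intersection is x = (a_i − a_j) / (j − i). Reading off the sorted break points: {-7, -6, -3}.
Verification: at each break x_0, at least two indices attain the minimum of min_i(a_i + i · x_0).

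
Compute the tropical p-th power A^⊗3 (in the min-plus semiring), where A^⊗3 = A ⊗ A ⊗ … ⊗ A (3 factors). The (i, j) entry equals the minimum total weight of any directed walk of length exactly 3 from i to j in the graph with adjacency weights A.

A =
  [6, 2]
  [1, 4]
A^⊗3 =
  [7, 5]
  [4, 7]

Each entry (A^⊗3)_ij equals the minimum over all length-3 walks i = v_0 → v_1 → … → v_3 = j of Σ_t A[v_t][v_{t+1}]. For example, for (i, j) = (0, 1) we minimise over 4 possible intermediate vertex sequences; the minimum is 5, attained along the walk 0 → 1 → 0 → 1.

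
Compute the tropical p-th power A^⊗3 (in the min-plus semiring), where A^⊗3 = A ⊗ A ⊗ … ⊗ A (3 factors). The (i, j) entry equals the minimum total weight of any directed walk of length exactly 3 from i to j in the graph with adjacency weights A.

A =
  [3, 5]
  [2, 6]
A^⊗3 =
  [9, 11]
  [8, 10]

Each entry (A^⊗3)_ij equals the minimum over all length-3 walks i = v_0 → v_1 → … → v_3 = j of Σ_t A[v_t][v_{t+1}]. For example, for (i, j) = (0, 1) we minimise over 4 possible intermediate vertex sequences; the minimum is 11, attained along the walk 0 → 0 → 0 → 1.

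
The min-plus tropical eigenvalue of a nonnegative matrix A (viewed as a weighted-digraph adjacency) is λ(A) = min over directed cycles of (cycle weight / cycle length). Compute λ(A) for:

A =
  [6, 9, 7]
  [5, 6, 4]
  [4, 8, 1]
λ(A) = 1

Enumerate directed cycles and compute their means (weight / length). Sample:
  cycle 0 → 0: weight = 6, length = 1, mean = 6/1 ≈ 6.000
  cycle 1 → 1: weight = 6, length = 1, mean = 6/1 ≈ 6.000
  cycle 2 → 2: weight = 1, length = 1, mean = 1/1 ≈ 1.000
  cycle 0 → 1 → 0: weight = 14, length = 2, mean = 14/2 ≈ 7.000
  cycle 0 → 2 → 0: weight = 11, length = 2, mean = 11/2 ≈ 5.500
  cycle 1 → 0 → 1: weight = 14, length = 2, mean = 14/2 ≈ 7.000
Minimum mean = 1.000, attained e.g. along the cycle 2 → 2 with weight 1 and length 1. So λ(A) = 1/1 = 1.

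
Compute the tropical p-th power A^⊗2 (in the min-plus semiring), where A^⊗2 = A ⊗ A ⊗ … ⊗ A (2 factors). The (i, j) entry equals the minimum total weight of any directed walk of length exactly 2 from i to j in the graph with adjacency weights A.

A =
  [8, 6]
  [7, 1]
A^⊗2 =
  [13, 7]
  [8, 2]

Each entry (A^⊗2)_ij equals the minimum over all length-2 walks i = v_0 → v_1 → … → v_2 = j of Σ_t A[v_t][v_{t+1}]. For example, for (i, j) = (0, 1) we minimise over 2 possible intermediate vertex sequences; the minimum is 7, attained along the walk 0 → 1 → 1.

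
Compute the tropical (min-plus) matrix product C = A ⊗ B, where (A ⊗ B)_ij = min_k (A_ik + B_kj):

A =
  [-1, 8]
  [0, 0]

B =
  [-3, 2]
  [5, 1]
A ⊗ B =
  [-4, 1]
  [-3, 1]

Apply the min-plus product entry-by-entry:
  C[0][0] = min over k of (A[0][0] + B[0][0] = -1 + -3 = -4, A[0][1] + B[1][0] = 8 + 5 = 13) = -4 (attained at k = 0)
  C[0][1] = min over k of (A[0][0] + B[0][1] = -1 + 2 = 1, A[0][1] + B[1][1] = 8 + 1 = 9) = 1 (attained at k = 0)
  C[1][0] = min over k of (A[1][0] + B[0][0] = 0 + -3 = -3, A[1][1] + B[1][0] = 0 + 5 = 5) = -3 (attained at k = 0)
  C[1][1] = min over k of (A[1][0] + B[0][1] = 0 + 2 = 2, A[1][1] + B[1][1] = 0 + 1 = 1) = 1 (attained at k = 1)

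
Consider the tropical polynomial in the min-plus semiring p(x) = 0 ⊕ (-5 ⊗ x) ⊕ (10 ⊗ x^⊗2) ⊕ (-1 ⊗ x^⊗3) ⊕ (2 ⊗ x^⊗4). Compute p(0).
p(0) = -5

A tropical monomial a ⊗ x^⊗i evaluates to a + i · x. Evaluating each term at x = 0:
  Term 0 contributes 0 + 0 · 0 = 0
  Term 1 contributes -5 + 1 · 0 = -5
  Term 2 contributes 10 + 2 · 0 = 10
  Term 3 contributes -1 + 3 · 0 = -1
  Term 4 contributes 2 + 4 · 0 = 2
p(0) = ⊕ of these = min[0, -5, 10, -1, 2] = -5.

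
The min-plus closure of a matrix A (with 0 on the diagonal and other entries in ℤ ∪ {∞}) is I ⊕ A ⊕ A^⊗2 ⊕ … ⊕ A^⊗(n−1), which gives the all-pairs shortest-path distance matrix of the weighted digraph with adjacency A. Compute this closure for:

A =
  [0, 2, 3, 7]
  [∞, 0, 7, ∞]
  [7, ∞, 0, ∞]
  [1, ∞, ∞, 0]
Closure =
  [0, 2, 3, 7]
  [14, 0, 7, 21]
  [7, 9, 0, 14]
  [1, 3, 4, 0]

This is the Floyd-Warshall all-pairs shortest-path computation. For each intermediate vertex k = 0, 1, …, 3, update dist[i][j] ← min(dist[i][j], dist[i][k] + dist[k][j]). The final matrix gives, for each (i, j), the minimum total weight of any directed path from i to j (possibly empty when i = j).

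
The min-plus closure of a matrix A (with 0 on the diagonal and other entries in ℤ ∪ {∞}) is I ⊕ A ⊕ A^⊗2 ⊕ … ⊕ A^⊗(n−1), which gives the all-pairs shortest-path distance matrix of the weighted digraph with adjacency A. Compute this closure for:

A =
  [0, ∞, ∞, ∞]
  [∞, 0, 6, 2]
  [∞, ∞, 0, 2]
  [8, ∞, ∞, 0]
Closure =
  [0, ∞, ∞, ∞]
  [10, 0, 6, 2]
  [10, ∞, 0, 2]
  [8, ∞, ∞, 0]

This is the Floyd-Warshall all-pairs shortest-path computation. For each intermediate vertex k = 0, 1, …, 3, update dist[i][j] ← min(dist[i][j], dist[i][k] + dist[k][j]). The final matrix gives, for each (i, j), the minimum total weight of any directed path from i to j (possibly empty when i = j).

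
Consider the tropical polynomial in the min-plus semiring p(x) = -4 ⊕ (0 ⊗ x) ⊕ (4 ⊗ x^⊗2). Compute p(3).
p(3) = -4

A tropical monomial a ⊗ x^⊗i evaluates to a + i · x. Evaluating each term at x = 3:
  Term 0 contributes -4 + 0 · 3 = -4
  Term 1 contributes 0 + 1 · 3 = 3
  Term 2 contributes 4 + 2 · 3 = 10
p(3) = ⊕ of these = min[-4, 3, 10] = -4.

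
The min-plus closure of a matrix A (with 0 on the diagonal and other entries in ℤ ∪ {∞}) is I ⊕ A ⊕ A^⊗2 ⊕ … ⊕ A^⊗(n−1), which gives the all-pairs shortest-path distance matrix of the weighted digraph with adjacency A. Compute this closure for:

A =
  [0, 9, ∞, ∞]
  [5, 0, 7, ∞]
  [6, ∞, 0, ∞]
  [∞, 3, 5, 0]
Closure =
  [0, 9, 16, ∞]
  [5, 0, 7, ∞]
  [6, 15, 0, ∞]
  [8, 3, 5, 0]

This is the Floyd-Warshall all-pairs shortest-path computation. For each intermediate vertex k = 0, 1, …, 3, update dist[i][j] ← min(dist[i][j], dist[i][k] + dist[k][j]). The final matrix gives, for each (i, j), the minimum total weight of any directed path from i to j (possibly empty when i = j).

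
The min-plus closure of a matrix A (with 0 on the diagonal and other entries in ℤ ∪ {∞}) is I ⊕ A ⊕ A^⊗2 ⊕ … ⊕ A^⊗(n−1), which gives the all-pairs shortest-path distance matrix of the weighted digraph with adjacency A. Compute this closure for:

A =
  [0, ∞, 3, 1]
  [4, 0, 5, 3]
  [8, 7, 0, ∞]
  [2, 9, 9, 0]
Closure =
  [0, 10, 3, 1]
  [4, 0, 5, 3]
  [8, 7, 0, 9]
  [2, 9, 5, 0]

This is the Floyd-Warshall all-pairs shortest-path computation. For each intermediate vertex k = 0, 1, …, 3, update dist[i][j] ← min(dist[i][j], dist[i][k] + dist[k][j]). The final matrix gives, for each (i, j), the minimum total weight of any directed path from i to j (possibly empty when i = j).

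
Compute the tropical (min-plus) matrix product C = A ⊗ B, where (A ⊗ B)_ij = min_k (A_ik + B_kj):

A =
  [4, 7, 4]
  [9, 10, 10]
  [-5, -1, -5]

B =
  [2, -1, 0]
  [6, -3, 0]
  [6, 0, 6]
A ⊗ B =
  [6, 3, 4]
  [11, 7, 9]
  [-3, -6, -5]

Apply the min-plus product entry-by-entry:
  C[0][0] = min over k of (A[0][0] + B[0][0] = 4 + 2 = 6, A[0][1] + B[1][0] = 7 + 6 = 13, A[0][2] + B[2][0] = 4 + 6 = 10) = 6 (attained at k = 0)
  C[0][1] = min over k of (A[0][0] + B[0][1] = 4 + -1 = 3, A[0][1] + B[1][1] = 7 + -3 = 4, A[0][2] + B[2][1] = 4 + 0 = 4) = 3 (attained at k = 0)
  C[0][2] = min over k of (A[0][0] + B[0][2] = 4 + 0 = 4, A[0][1] + B[1][2] = 7 + 0 = 7, A[0][2] + B[2][2] = 4 + 6 = 10) = 4 (attained at k = 0)
  C[1][0] = min over k of (A[1][0] + B[0][0] = 9 + 2 = 11, A[1][1] + B[1][0] = 10 + 6 = 16, A[1][2] + B[2][0] = 10 + 6 = 16) = 11 (attained at k = 0)
  C[1][1] = min over k of (A[1][0] + B[0][1] = 9 + -1 = 8, A[1][1] + B[1][1] = 10 + -3 = 7, A[1][2] + B[2][1] = 10 + 0 = 10) = 7 (attained at k = 1)
  C[1][2] = min over k of (A[1][0] + B[0][2] = 9 + 0 = 9, A[1][1] + B[1][2] = 10 + 0 = 10, A[1][2] + B[2][2] = 10 + 6 = 16) = 9 (attained at k = 0)
  C[2][0] = min over k of (A[2][0] + B[0][0] = -5 + 2 = -3, A[2][1] + B[1][0] = -1 + 6 = 5, A[2][2] + B[2][0] = -5 + 6 = 1) = -3 (attained at k = 0)
  C[2][1] = min over k of (A[2][0] + B[0][1] = -5 + -1 = -6, A[2][1] + B[1][1] = -1 + -3 = -4, A[2][2] + B[2][1] = -5 + 0 = -5) = -6 (attained at k = 0)
  C[2][2] = min over k of (A[2][0] + B[0][2] = -5 + 0 = -5, A[2][1] + B[1][2] = -1 + 0 = -1, A[2][2] + B[2][2] = -5 + 6 = 1) = -5 (attained at k = 0)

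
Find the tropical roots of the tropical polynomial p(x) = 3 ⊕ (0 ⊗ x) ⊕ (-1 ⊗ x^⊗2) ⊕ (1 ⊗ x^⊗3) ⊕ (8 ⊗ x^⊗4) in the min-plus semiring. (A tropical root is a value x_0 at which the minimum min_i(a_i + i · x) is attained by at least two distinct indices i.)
Roots: {-7, -2, 1, 3}

Each tropical root is a break point of the lower envelope of the lines y = a_i + i · x (there are 5 lines, with slopes 0, 1, ..., 4). Only the lines that attain the minimum somewhere contribute to roots; other lines are dominated. Here the surviving (envelope) indices are i = 4, i = 3, i = 2, i = 1, i = 0.
Intersections between consecutive envelope lines give the roots: for adjacent envelope indices i < j the intersection is x = (a_i − a_j) / (j − i). Reading off the sorted break points: {-7, -2, 1, 3}.
Verification: at each break x_0, at least two indices attain the minimum of min_i(a_i + i · x_0).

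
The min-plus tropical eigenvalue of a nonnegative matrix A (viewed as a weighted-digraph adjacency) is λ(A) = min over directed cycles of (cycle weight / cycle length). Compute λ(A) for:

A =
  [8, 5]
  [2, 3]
λ(A) = 3

Enumerate directed cycles and compute their means (weight / length). Sample:
  cycle 0 → 0: weight = 8, length = 1, mean = 8/1 ≈ 8.000
  cycle 1 → 1: weight = 3, length = 1, mean = 3/1 ≈ 3.000
  cycle 0 → 1 → 0: weight = 7, length = 2, mean = 7/2 ≈ 3.500
  cycle 1 → 0 → 1: weight = 7, length = 2, mean = 7/2 ≈ 3.500
Minimum mean = 3.000, attained e.g. along the cycle 1 → 1 with weight 3 and length 1. So λ(A) = 3/1 = 3.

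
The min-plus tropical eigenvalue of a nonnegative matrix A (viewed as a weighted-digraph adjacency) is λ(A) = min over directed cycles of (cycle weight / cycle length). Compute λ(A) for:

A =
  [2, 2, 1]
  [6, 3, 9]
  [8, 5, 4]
λ(A) = 2

Enumerate directed cycles and compute their means (weight / length). Sample:
  cycle 0 → 0: weight = 2, length = 1, mean = 2/1 ≈ 2.000
  cycle 1 → 1: weight = 3, length = 1, mean = 3/1 ≈ 3.000
  cycle 2 → 2: weight = 4, length = 1, mean = 4/1 ≈ 4.000
  cycle 0 → 1 → 0: weight = 8, length = 2, mean = 8/2 ≈ 4.000
  cycle 0 → 2 → 0: weight = 9, length = 2, mean = 9/2 ≈ 4.500
  cycle 1 → 0 → 1: weight = 8, length = 2, mean = 8/2 ≈ 4.000
Minimum mean = 2.000, attained e.g. along the cycle 0 → 0 with weight 2 and length 1. So λ(A) = 2/1 = 2.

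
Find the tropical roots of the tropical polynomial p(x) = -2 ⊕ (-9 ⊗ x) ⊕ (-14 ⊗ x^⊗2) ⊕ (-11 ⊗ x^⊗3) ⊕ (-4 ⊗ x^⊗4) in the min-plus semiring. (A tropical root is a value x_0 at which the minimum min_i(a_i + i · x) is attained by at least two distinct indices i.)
Roots: {-7, -3, 5, 7}

Each tropical root is a break point of the lower envelope of the lines y = a_i + i · x (there are 5 lines, with slopes 0, 1, ..., 4). Only the lines that attain the minimum somewhere contribute to roots; other lines are dominated. Here the surviving (envelope) indices are i = 4, i = 3, i = 2, i = 1, i = 0.
Intersections between consecutive envelope lines give the roots: for adjacent envelope indices i < j the intersection is x = (a_i − a_j) / (j − i). Reading off the sorted break points: {-7, -3, 5, 7}.
Verification: at each break x_0, at least two indices attain the minimum of min_i(a_i + i · x_0).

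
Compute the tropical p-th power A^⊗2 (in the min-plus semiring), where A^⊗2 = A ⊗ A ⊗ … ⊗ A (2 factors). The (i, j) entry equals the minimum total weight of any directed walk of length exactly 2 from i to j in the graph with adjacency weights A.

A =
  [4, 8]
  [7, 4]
A^⊗2 =
  [8, 12]
  [11, 8]

Each entry (A^⊗2)_ij equals the minimum over all length-2 walks i = v_0 → v_1 → … → v_2 = j of Σ_t A[v_t][v_{t+1}]. For example, for (i, j) = (0, 1) we minimise over 2 possible intermediate vertex sequences; the minimum is 12, attained along the walk 0 → 0 → 1.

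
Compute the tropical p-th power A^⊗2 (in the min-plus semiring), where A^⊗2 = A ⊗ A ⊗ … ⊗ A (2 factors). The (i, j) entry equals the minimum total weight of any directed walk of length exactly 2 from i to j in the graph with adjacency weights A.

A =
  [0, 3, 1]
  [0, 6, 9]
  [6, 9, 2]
A^⊗2 =
  [0, 3, 1]
  [0, 3, 1]
  [6, 9, 4]

Each entry (A^⊗2)_ij equals the minimum over all length-2 walks i = v_0 → v_1 → … → v_2 = j of Σ_t A[v_t][v_{t+1}]. For example, for (i, j) = (0, 2) we minimise over 3 possible intermediate vertex sequences; the minimum is 1, attained along the walk 0 → 0 → 2.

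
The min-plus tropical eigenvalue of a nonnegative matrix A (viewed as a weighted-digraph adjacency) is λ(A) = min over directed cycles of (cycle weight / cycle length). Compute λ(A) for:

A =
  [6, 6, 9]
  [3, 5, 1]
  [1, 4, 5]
λ(A) = 5/2

Enumerate directed cycles and compute their means (weight / length). Sample:
  cycle 0 → 0: weight = 6, length = 1, mean = 6/1 ≈ 6.000
  cycle 1 → 1: weight = 5, length = 1, mean = 5/1 ≈ 5.000
  cycle 2 → 2: weight = 5, length = 1, mean = 5/1 ≈ 5.000
  cycle 0 → 1 → 0: weight = 9, length = 2, mean = 9/2 ≈ 4.500
  cycle 0 → 2 → 0: weight = 10, length = 2, mean = 10/2 ≈ 5.000
  cycle 1 → 0 → 1: weight = 9, length = 2, mean = 9/2 ≈ 4.500
Minimum mean = 2.500, attained e.g. along the cycle 1 → 2 → 1 with weight 5 and length 2. So λ(A) = 5/2 = 5/2.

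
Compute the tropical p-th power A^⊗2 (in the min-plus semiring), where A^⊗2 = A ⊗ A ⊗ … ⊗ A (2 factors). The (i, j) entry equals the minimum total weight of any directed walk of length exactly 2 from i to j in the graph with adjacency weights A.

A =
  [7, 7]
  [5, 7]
A^⊗2 =
  [12, 14]
  [12, 12]

Each entry (A^⊗2)_ij equals the minimum over all length-2 walks i = v_0 → v_1 → … → v_2 = j of Σ_t A[v_t][v_{t+1}]. For example, for (i, j) = (0, 1) we minimise over 2 possible intermediate vertex sequences; the minimum is 14, attained along the walk 0 → 0 → 1.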